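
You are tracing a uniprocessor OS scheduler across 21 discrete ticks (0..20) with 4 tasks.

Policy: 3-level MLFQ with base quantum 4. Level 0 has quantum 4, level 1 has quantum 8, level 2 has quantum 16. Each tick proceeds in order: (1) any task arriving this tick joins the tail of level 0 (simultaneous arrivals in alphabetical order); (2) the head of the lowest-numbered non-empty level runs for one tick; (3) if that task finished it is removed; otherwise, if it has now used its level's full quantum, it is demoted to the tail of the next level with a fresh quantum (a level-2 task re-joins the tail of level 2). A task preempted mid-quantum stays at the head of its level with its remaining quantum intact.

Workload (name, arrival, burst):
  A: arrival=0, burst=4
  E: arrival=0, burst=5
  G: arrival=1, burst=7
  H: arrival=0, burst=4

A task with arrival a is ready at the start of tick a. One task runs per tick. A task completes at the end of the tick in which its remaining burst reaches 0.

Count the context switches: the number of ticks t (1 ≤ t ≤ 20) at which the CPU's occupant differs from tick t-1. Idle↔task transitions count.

context switches = 6

t=0: L0/L1/L2 = AEH/-/- → run A
t=1: L0/L1/L2 = AEHG/-/- → run A
t=2: L0/L1/L2 = AEHG/-/- → run A
t=3: L0/L1/L2 = AEHG/-/- → run A
t=4: L0/L1/L2 = EHG/-/- → run E
t=5: L0/L1/L2 = EHG/-/- → run E
t=6: L0/L1/L2 = EHG/-/- → run E
t=7: L0/L1/L2 = EHG/-/- → run E
t=8: L0/L1/L2 = HG/E/- → run H
t=9: L0/L1/L2 = HG/E/- → run H
t=10: L0/L1/L2 = HG/E/- → run H
t=11: L0/L1/L2 = HG/E/- → run H
t=12: L0/L1/L2 = G/E/- → run G
t=13: L0/L1/L2 = G/E/- → run G
t=14: L0/L1/L2 = G/E/- → run G
t=15: L0/L1/L2 = G/E/- → run G
t=16: L0/L1/L2 = -/EG/- → run E
t=17: L0/L1/L2 = -/G/- → run G
t=18: L0/L1/L2 = -/G/- → run G
t=19: L0/L1/L2 = -/G/- → run G
t=20: (idle)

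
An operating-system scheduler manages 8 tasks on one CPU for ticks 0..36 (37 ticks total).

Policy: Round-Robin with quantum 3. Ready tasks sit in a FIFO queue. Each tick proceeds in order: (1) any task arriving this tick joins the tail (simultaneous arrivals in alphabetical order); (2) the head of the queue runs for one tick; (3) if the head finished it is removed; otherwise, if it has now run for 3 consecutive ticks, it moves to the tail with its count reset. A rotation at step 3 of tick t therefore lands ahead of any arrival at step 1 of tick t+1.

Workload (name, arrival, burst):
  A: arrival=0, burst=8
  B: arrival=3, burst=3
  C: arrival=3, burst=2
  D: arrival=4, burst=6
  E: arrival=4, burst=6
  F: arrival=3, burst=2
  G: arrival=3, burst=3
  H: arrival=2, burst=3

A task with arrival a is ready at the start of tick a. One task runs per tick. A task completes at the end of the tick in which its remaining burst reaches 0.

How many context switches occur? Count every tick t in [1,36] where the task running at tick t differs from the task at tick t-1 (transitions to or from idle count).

context switches = 12

t=0: queue=[A] q_used=0 → run A
t=1: queue=[A] q_used=1 → run A
t=2: queue=[A,H] q_used=2 → run A
t=3: queue=[H,A,B,C,F,G] q_used=0 → run H
t=4: queue=[H,A,B,C,F,G,D,E] q_used=1 → run H
t=5: queue=[H,A,B,C,F,G,D,E] q_used=2 → run H
t=6: queue=[A,B,C,F,G,D,E] q_used=0 → run A
t=7: queue=[A,B,C,F,G,D,E] q_used=1 → run A
t=8: queue=[A,B,C,F,G,D,E] q_used=2 → run A
t=9: queue=[B,C,F,G,D,E,A] q_used=0 → run B
t=10: queue=[B,C,F,G,D,E,A] q_used=1 → run B
t=11: queue=[B,C,F,G,D,E,A] q_used=2 → run B
t=12: queue=[C,F,G,D,E,A] q_used=0 → run C
t=13: queue=[C,F,G,D,E,A] q_used=1 → run C
t=14: queue=[F,G,D,E,A] q_used=0 → run F
t=15: queue=[F,G,D,E,A] q_used=1 → run F
t=16: queue=[G,D,E,A] q_used=0 → run G
t=17: queue=[G,D,E,A] q_used=1 → run G
t=18: queue=[G,D,E,A] q_used=2 → run G
t=19: queue=[D,E,A] q_used=0 → run D
t=20: queue=[D,E,A] q_used=1 → run D
t=21: queue=[D,E,A] q_used=2 → run D
t=22: queue=[E,A,D] q_used=0 → run E
t=23: queue=[E,A,D] q_used=1 → run E
t=24: queue=[E,A,D] q_used=2 → run E
t=25: queue=[A,D,E] q_used=0 → run A
t=26: queue=[A,D,E] q_used=1 → run A
t=27: queue=[D,E] q_used=0 → run D
t=28: queue=[D,E] q_used=1 → run D
t=29: queue=[D,E] q_used=2 → run D
t=30: queue=[E] q_used=0 → run E
t=31: queue=[E] q_used=1 → run E
t=32: queue=[E] q_used=2 → run E
t=33: (idle)
t=34: (idle)
t=35: (idle)
t=36: (idle)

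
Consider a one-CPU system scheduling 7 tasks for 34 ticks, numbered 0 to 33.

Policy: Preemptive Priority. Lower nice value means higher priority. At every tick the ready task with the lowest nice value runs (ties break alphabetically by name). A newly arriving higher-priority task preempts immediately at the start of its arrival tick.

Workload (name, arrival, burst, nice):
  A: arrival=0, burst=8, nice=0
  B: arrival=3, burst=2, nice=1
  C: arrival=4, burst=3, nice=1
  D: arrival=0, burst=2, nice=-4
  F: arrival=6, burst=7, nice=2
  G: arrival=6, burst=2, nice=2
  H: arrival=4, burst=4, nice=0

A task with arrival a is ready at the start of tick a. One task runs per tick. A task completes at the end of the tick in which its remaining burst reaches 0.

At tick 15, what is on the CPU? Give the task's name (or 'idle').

running at tick 15 = B

t=0: ready={A,D} → run D
t=1: ready={A,D} → run D
t=2: ready={A} → run A
t=3: ready={A,B} → run A
t=4: ready={A,B,C,H} → run A
t=5: ready={A,B,C,H} → run A
t=6: ready={A,B,C,F,G,H} → run A
t=7: ready={A,B,C,F,G,H} → run A
t=8: ready={A,B,C,F,G,H} → run A
t=9: ready={A,B,C,F,G,H} → run A
t=10: ready={B,C,F,G,H} → run H
t=11: ready={B,C,F,G,H} → run H
t=12: ready={B,C,F,G,H} → run H
t=13: ready={B,C,F,G,H} → run H
t=14: ready={B,C,F,G} → run B
t=15: ready={B,C,F,G} → run B
t=16: ready={C,F,G} → run C
t=17: ready={C,F,G} → run C
t=18: ready={C,F,G} → run C
t=19: ready={F,G} → run F
t=20: ready={F,G} → run F
t=21: ready={F,G} → run F
t=22: ready={F,G} → run F
t=23: ready={F,G} → run F
t=24: ready={F,G} → run F
t=25: ready={F,G} → run F
t=26: ready={G} → run G
t=27: ready={G} → run G
t=28: (idle)
t=29: (idle)
t=30: (idle)
t=31: (idle)
t=32: (idle)
t=33: (idle)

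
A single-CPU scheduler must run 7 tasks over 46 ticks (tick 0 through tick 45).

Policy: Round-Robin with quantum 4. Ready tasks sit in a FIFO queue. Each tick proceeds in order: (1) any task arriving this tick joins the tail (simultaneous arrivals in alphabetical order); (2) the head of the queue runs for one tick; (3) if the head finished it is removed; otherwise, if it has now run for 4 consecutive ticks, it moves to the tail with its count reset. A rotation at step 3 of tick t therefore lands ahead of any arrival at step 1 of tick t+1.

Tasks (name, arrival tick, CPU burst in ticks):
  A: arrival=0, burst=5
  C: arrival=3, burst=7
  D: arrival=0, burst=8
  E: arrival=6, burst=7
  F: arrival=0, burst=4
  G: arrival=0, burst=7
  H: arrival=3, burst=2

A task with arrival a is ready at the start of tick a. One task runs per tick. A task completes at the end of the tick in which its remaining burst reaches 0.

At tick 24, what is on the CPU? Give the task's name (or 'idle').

running at tick 24 = E

t=0: queue=[A,D,F,G] q_used=0 → run A
t=1: queue=[A,D,F,G] q_used=1 → run A
t=2: queue=[A,D,F,G] q_used=2 → run A
t=3: queue=[A,D,F,G,C,H] q_used=3 → run A
t=4: queue=[D,F,G,C,H,A] q_used=0 → run D
t=5: queue=[D,F,G,C,H,A] q_used=1 → run D
t=6: queue=[D,F,G,C,H,A,E] q_used=2 → run D
t=7: queue=[D,F,G,C,H,A,E] q_used=3 → run D
t=8: queue=[F,G,C,H,A,E,D] q_used=0 → run F
t=9: queue=[F,G,C,H,A,E,D] q_used=1 → run F
t=10: queue=[F,G,C,H,A,E,D] q_used=2 → run F
t=11: queue=[F,G,C,H,A,E,D] q_used=3 → run F
t=12: queue=[G,C,H,A,E,D] q_used=0 → run G
t=13: queue=[G,C,H,A,E,D] q_used=1 → run G
t=14: queue=[G,C,H,A,E,D] q_used=2 → run G
t=15: queue=[G,C,H,A,E,D] q_used=3 → run G
t=16: queue=[C,H,A,E,D,G] q_used=0 → run C
t=17: queue=[C,H,A,E,D,G] q_used=1 → run C
t=18: queue=[C,H,A,E,D,G] q_used=2 → run C
t=19: queue=[C,H,A,E,D,G] q_used=3 → run C
t=20: queue=[H,A,E,D,G,C] q_used=0 → run H
t=21: queue=[H,A,E,D,G,C] q_used=1 → run H
t=22: queue=[A,E,D,G,C] q_used=0 → run A
t=23: queue=[E,D,G,C] q_used=0 → run E
t=24: queue=[E,D,G,C] q_used=1 → run E
t=25: queue=[E,D,G,C] q_used=2 → run E
t=26: queue=[E,D,G,C] q_used=3 → run E
t=27: queue=[D,G,C,E] q_used=0 → run D
t=28: queue=[D,G,C,E] q_used=1 → run D
t=29: queue=[D,G,C,E] q_used=2 → run D
t=30: queue=[D,G,C,E] q_used=3 → run D
t=31: queue=[G,C,E] q_used=0 → run G
t=32: queue=[G,C,E] q_used=1 → run G
t=33: queue=[G,C,E] q_used=2 → run G
t=34: queue=[C,E] q_used=0 → run C
t=35: queue=[C,E] q_used=1 → run C
t=36: queue=[C,E] q_used=2 → run C
t=37: queue=[E] q_used=0 → run E
t=38: queue=[E] q_used=1 → run E
t=39: queue=[E] q_used=2 → run E
t=40: (idle)
t=41: (idle)
t=42: (idle)
t=43: (idle)
t=44: (idle)
t=45: (idle)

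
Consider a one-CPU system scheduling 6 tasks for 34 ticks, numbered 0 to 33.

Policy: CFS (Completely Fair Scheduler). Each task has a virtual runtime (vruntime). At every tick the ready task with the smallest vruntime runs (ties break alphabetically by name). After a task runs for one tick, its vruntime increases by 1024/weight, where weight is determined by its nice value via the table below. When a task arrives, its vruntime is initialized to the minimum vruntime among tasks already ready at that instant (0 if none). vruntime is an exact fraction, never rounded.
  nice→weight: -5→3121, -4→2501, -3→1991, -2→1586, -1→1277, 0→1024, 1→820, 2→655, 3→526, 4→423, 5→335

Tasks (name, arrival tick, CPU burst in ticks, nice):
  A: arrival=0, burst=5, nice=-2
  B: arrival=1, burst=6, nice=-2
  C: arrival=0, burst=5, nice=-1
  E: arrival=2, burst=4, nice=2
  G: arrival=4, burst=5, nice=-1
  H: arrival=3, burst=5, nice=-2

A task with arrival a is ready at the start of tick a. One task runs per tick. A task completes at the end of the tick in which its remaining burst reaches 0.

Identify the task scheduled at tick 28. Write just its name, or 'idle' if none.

t=0: vr[A=0 C=0] → run A
t=1: vr[A=512/793 B=0 C=0] → run B
t=2: vr[A=512/793 B=512/793 C=0 E=0] → run C
t=3: vr[A=512/793 B=512/793 C=1024/1277 E=0 H=0] → run E
t=4: vr[A=512/793 B=512/793 C=1024/1277 E=1024/655 G=0 H=0] → run G
t=5: vr[A=512/793 B=512/793 C=1024/1277 E=1024/655 G=1024/1277 H=0] → run H
t=6: vr[A=512/793 B=512/793 C=1024/1277 E=1024/655 G=1024/1277 H=512/793] → run A
t=7: vr[A=1024/793 B=512/793 C=1024/1277 E=1024/655 G=1024/1277 H=512/793] → run B
t=8: vr[A=1024/793 B=1024/793 C=1024/1277 E=1024/655 G=1024/1277 H=512/793] → run H
t=9: vr[A=1024/793 B=1024/793 C=1024/1277 E=1024/655 G=1024/1277 H=1024/793] → run C
t=10: vr[A=1024/793 B=1024/793 C=2048/1277 E=1024/655 G=1024/1277 H=1024/793] → run G
t=11: vr[A=1024/793 B=1024/793 C=2048/1277 E=1024/655 G=2048/1277 H=1024/793] → run A
t=12: vr[A=1536/793 B=1024/793 C=2048/1277 E=1024/655 G=2048/1277 H=1024/793] → run B
t=13: vr[A=1536/793 B=1536/793 C=2048/1277 E=1024/655 G=2048/1277 H=1024/793] → run H
t=14: vr[A=1536/793 B=1536/793 C=2048/1277 E=1024/655 G=2048/1277 H=1536/793] → run E
t=15: vr[A=1536/793 B=1536/793 C=2048/1277 E=2048/655 G=2048/1277 H=1536/793] → run C
t=16: vr[A=1536/793 B=1536/793 C=3072/1277 E=2048/655 G=2048/1277 H=1536/793] → run G
t=17: vr[A=1536/793 B=1536/793 C=3072/1277 E=2048/655 G=3072/1277 H=1536/793] → run A
t=18: vr[A=2048/793 B=1536/793 C=3072/1277 E=2048/655 G=3072/1277 H=1536/793] → run B
t=19: vr[A=2048/793 B=2048/793 C=3072/1277 E=2048/655 G=3072/1277 H=1536/793] → run H
t=20: vr[A=2048/793 B=2048/793 C=3072/1277 E=2048/655 G=3072/1277 H=2048/793] → run C
t=21: vr[A=2048/793 B=2048/793 C=4096/1277 E=2048/655 G=3072/1277 H=2048/793] → run G
t=22: vr[A=2048/793 B=2048/793 C=4096/1277 E=2048/655 G=4096/1277 H=2048/793] → run A
t=23: vr[B=2048/793 C=4096/1277 E=2048/655 G=4096/1277 H=2048/793] → run B
t=24: vr[B=2560/793 C=4096/1277 E=2048/655 G=4096/1277 H=2048/793] → run H
t=25: vr[B=2560/793 C=4096/1277 E=2048/655 G=4096/1277] → run E
t=26: vr[B=2560/793 C=4096/1277 E=3072/655 G=4096/1277] → run C
t=27: vr[B=2560/793 E=3072/655 G=4096/1277] → run G
t=28: vr[B=2560/793 E=3072/655] → run B
t=29: vr[E=3072/655] → run E
t=30: (idle)
t=31: (idle)
t=32: (idle)
t=33: (idle)

running at tick 28 = B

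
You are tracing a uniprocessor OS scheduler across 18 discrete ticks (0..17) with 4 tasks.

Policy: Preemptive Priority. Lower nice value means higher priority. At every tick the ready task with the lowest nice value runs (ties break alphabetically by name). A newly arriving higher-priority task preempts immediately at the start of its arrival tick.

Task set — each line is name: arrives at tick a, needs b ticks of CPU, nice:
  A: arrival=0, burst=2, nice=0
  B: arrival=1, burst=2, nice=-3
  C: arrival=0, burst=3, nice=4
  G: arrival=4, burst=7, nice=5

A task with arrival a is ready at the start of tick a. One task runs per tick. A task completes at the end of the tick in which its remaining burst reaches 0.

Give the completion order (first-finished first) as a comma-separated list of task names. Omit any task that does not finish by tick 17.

completion order = B, A, C, G

t=0: ready={A,C} → run A
t=1: ready={A,B,C} → run B
t=2: ready={A,B,C} → run B
t=3: ready={A,C} → run A
t=4: ready={C,G} → run C
t=5: ready={C,G} → run C
t=6: ready={C,G} → run C
t=7: ready={G} → run G
t=8: ready={G} → run G
t=9: ready={G} → run G
t=10: ready={G} → run G
t=11: ready={G} → run G
t=12: ready={G} → run G
t=13: ready={G} → run G
t=14: (idle)
t=15: (idle)
t=16: (idle)
t=17: (idle)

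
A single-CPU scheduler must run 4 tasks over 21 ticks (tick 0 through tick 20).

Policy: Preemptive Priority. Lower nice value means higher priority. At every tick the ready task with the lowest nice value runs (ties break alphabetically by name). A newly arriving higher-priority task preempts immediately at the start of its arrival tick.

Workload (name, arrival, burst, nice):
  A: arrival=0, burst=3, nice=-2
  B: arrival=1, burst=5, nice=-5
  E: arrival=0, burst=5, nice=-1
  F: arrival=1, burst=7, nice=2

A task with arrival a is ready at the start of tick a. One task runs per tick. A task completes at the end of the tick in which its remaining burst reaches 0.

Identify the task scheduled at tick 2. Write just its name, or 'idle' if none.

t=0: ready={A,E} → run A
t=1: ready={A,B,E,F} → run B
t=2: ready={A,B,E,F} → run B
t=3: ready={A,B,E,F} → run B
t=4: ready={A,B,E,F} → run B
t=5: ready={A,B,E,F} → run B
t=6: ready={A,E,F} → run A
t=7: ready={A,E,F} → run A
t=8: ready={E,F} → run E
t=9: ready={E,F} → run E
t=10: ready={E,F} → run E
t=11: ready={E,F} → run E
t=12: ready={E,F} → run E
t=13: ready={F} → run F
t=14: ready={F} → run F
t=15: ready={F} → run F
t=16: ready={F} → run F
t=17: ready={F} → run F
t=18: ready={F} → run F
t=19: ready={F} → run F
t=20: (idle)

running at tick 2 = B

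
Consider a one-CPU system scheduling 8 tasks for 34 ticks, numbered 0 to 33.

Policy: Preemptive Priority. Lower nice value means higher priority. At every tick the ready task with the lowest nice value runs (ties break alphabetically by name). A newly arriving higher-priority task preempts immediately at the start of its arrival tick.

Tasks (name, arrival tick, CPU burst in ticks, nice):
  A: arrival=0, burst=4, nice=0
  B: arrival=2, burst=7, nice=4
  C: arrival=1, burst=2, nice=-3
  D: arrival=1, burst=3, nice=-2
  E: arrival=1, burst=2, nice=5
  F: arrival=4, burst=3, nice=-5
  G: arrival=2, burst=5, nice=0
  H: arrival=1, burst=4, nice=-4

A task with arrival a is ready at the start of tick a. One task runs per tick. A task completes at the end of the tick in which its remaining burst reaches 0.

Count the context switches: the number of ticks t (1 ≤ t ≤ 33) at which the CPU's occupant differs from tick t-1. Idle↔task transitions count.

t=0: ready={A} → run A
t=1: ready={A,C,D,E,H} → run H
t=2: ready={A,B,C,D,E,G,H} → run H
t=3: ready={A,B,C,D,E,G,H} → run H
t=4: ready={A,B,C,D,E,F,G,H} → run F
t=5: ready={A,B,C,D,E,F,G,H} → run F
t=6: ready={A,B,C,D,E,F,G,H} → run F
t=7: ready={A,B,C,D,E,G,H} → run H
t=8: ready={A,B,C,D,E,G} → run C
t=9: ready={A,B,C,D,E,G} → run C
t=10: ready={A,B,D,E,G} → run D
t=11: ready={A,B,D,E,G} → run D
t=12: ready={A,B,D,E,G} → run D
t=13: ready={A,B,E,G} → run A
t=14: ready={A,B,E,G} → run A
t=15: ready={A,B,E,G} → run A
t=16: ready={B,E,G} → run G
t=17: ready={B,E,G} → run G
t=18: ready={B,E,G} → run G
t=19: ready={B,E,G} → run G
t=20: ready={B,E,G} → run G
t=21: ready={B,E} → run B
t=22: ready={B,E} → run B
t=23: ready={B,E} → run B
t=24: ready={B,E} → run B
t=25: ready={B,E} → run B
t=26: ready={B,E} → run B
t=27: ready={B,E} → run B
t=28: ready={E} → run E
t=29: ready={E} → run E
t=30: (idle)
t=31: (idle)
t=32: (idle)
t=33: (idle)

context switches = 10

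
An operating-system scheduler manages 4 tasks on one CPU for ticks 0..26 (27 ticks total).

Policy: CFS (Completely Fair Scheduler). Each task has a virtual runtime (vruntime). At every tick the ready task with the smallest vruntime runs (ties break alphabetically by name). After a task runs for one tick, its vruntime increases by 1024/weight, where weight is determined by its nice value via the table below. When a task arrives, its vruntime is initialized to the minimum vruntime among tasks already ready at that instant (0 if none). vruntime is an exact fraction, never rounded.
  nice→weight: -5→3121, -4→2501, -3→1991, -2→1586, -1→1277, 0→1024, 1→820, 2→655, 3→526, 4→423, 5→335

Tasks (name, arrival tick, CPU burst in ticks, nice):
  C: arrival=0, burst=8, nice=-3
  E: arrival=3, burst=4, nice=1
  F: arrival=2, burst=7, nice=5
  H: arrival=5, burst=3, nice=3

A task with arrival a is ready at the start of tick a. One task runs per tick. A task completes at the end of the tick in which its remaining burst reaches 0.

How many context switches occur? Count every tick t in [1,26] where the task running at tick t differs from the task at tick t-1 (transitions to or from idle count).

context switches = 15

t=0: vr[C=0] → run C
t=1: vr[C=1024/1991] → run C
t=2: vr[C=2048/1991 F=2048/1991] → run C
t=3: vr[C=3072/1991 E=2048/1991 F=2048/1991] → run E
t=4: vr[C=3072/1991 E=929536/408155 F=2048/1991] → run F
t=5: vr[C=3072/1991 E=929536/408155 F=2724864/666985 H=3072/1991] → run C
t=6: vr[C=4096/1991 E=929536/408155 F=2724864/666985 H=3072/1991] → run H
t=7: vr[C=4096/1991 E=929536/408155 F=2724864/666985 H=1827328/523633] → run C
t=8: vr[C=5120/1991 E=929536/408155 F=2724864/666985 H=1827328/523633] → run E
t=9: vr[C=5120/1991 E=1439232/408155 F=2724864/666985 H=1827328/523633] → run C
t=10: vr[C=6144/1991 E=1439232/408155 F=2724864/666985 H=1827328/523633] → run C
t=11: vr[C=7168/1991 E=1439232/408155 F=2724864/666985 H=1827328/523633] → run H
t=12: vr[C=7168/1991 E=1439232/408155 F=2724864/666985 H=2846720/523633] → run E
t=13: vr[C=7168/1991 E=1948928/408155 F=2724864/666985 H=2846720/523633] → run C
t=14: vr[E=1948928/408155 F=2724864/666985 H=2846720/523633] → run F
t=15: vr[E=1948928/408155 F=4763648/666985 H=2846720/523633] → run E
t=16: vr[F=4763648/666985 H=2846720/523633] → run H
t=17: vr[F=4763648/666985] → run F
t=18: vr[F=6802432/666985] → run F
t=19: vr[F=8841216/666985] → run F
t=20: vr[F=2176000/133397] → run F
t=21: vr[F=12918784/666985] → run F
t=22: (idle)
t=23: (idle)
t=24: (idle)
t=25: (idle)
t=26: (idle)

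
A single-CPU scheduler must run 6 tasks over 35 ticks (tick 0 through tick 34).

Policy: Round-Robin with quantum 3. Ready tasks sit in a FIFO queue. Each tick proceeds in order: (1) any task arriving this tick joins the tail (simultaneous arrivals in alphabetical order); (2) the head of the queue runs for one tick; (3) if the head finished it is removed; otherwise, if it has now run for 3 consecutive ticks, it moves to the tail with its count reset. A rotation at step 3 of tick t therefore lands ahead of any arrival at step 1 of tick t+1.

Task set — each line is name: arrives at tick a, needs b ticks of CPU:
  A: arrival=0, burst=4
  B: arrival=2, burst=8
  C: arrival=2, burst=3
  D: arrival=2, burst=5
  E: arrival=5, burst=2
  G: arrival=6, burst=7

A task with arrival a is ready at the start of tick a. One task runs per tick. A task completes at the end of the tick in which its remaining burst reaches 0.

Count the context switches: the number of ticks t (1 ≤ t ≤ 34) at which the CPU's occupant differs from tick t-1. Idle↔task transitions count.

context switches = 11

t=0: queue=[A] q_used=0 → run A
t=1: queue=[A] q_used=1 → run A
t=2: queue=[A,B,C,D] q_used=2 → run A
t=3: queue=[B,C,D,A] q_used=0 → run B
t=4: queue=[B,C,D,A] q_used=1 → run B
t=5: queue=[B,C,D,A,E] q_used=2 → run B
t=6: queue=[C,D,A,E,B,G] q_used=0 → run C
t=7: queue=[C,D,A,E,B,G] q_used=1 → run C
t=8: queue=[C,D,A,E,B,G] q_used=2 → run C
t=9: queue=[D,A,E,B,G] q_used=0 → run D
t=10: queue=[D,A,E,B,G] q_used=1 → run D
t=11: queue=[D,A,E,B,G] q_used=2 → run D
t=12: queue=[A,E,B,G,D] q_used=0 → run A
t=13: queue=[E,B,G,D] q_used=0 → run E
t=14: queue=[E,B,G,D] q_used=1 → run E
t=15: queue=[B,G,D] q_used=0 → run B
t=16: queue=[B,G,D] q_used=1 → run B
t=17: queue=[B,G,D] q_used=2 → run B
t=18: queue=[G,D,B] q_used=0 → run G
t=19: queue=[G,D,B] q_used=1 → run G
t=20: queue=[G,D,B] q_used=2 → run G
t=21: queue=[D,B,G] q_used=0 → run D
t=22: queue=[D,B,G] q_used=1 → run D
t=23: queue=[B,G] q_used=0 → run B
t=24: queue=[B,G] q_used=1 → run B
t=25: queue=[G] q_used=0 → run G
t=26: queue=[G] q_used=1 → run G
t=27: queue=[G] q_used=2 → run G
t=28: queue=[G] q_used=0 → run G
t=29: (idle)
t=30: (idle)
t=31: (idle)
t=32: (idle)
t=33: (idle)
t=34: (idle)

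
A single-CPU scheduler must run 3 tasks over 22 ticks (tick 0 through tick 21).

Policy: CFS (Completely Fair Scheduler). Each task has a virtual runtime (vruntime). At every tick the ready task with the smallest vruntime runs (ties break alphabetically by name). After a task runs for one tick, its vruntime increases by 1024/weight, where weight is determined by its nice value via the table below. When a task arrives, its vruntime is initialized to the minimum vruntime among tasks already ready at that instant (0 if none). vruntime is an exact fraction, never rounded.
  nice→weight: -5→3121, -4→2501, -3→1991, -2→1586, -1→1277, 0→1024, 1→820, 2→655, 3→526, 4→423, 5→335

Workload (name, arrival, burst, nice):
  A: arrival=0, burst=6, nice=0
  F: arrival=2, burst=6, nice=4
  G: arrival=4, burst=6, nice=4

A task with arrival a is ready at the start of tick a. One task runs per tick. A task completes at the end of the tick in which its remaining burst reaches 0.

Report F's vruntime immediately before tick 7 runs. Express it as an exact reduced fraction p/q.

t=0: vr[A=0] → run A
t=1: vr[A=1] → run A
t=2: vr[A=2 F=2] → run A
t=3: vr[A=3 F=2] → run F
t=4: vr[A=3 F=1870/423 G=3] → run A
t=5: vr[A=4 F=1870/423 G=3] → run G
t=6: vr[A=4 F=1870/423 G=2293/423] → run A
t=7: vr[A=5 F=1870/423 G=2293/423] → run F
t=8: vr[A=5 F=2894/423 G=2293/423] → run A
t=9: vr[F=2894/423 G=2293/423] → run G
t=10: vr[F=2894/423 G=3317/423] → run F
t=11: vr[F=1306/141 G=3317/423] → run G
t=12: vr[F=1306/141 G=1447/141] → run F
t=13: vr[F=4942/423 G=1447/141] → run G
t=14: vr[F=4942/423 G=5365/423] → run F
t=15: vr[F=5966/423 G=5365/423] → run G
t=16: vr[F=5966/423 G=6389/423] → run F
t=17: vr[G=6389/423] → run G
t=18: (idle)
t=19: (idle)
t=20: (idle)
t=21: (idle)

vruntime(F, start of tick 7) = 1870/423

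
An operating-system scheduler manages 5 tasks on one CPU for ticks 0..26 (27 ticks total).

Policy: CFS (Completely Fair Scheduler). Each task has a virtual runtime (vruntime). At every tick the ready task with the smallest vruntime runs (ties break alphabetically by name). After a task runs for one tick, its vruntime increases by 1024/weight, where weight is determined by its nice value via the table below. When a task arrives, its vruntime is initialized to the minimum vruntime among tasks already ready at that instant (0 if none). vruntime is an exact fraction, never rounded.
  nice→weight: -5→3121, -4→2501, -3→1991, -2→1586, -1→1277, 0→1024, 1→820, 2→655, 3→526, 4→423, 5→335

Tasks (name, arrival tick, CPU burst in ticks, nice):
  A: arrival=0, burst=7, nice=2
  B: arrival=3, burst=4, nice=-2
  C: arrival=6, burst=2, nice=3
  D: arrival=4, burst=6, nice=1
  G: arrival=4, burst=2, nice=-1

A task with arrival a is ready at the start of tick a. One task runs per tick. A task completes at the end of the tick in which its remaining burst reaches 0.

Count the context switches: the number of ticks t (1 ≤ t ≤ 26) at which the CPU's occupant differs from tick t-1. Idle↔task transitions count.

context switches = 17

t=0: vr[A=0] → run A
t=1: vr[A=1024/655] → run A
t=2: vr[A=2048/655] → run A
t=3: vr[A=3072/655 B=3072/655] → run A
t=4: vr[A=4096/655 B=3072/655 D=3072/655 G=3072/655] → run B
t=5: vr[A=4096/655 B=2771456/519415 D=3072/655 G=3072/655] → run D
t=6: vr[A=4096/655 B=2771456/519415 C=3072/655 D=159488/26855 G=3072/655] → run C
t=7: vr[A=4096/655 B=2771456/519415 C=1143296/172265 D=159488/26855 G=3072/655] → run G
t=8: vr[A=4096/655 B=2771456/519415 C=1143296/172265 D=159488/26855 G=4593664/836435] → run B
t=9: vr[A=4096/655 B=3106816/519415 C=1143296/172265 D=159488/26855 G=4593664/836435] → run G
t=10: vr[A=4096/655 B=3106816/519415 C=1143296/172265 D=159488/26855] → run D
t=11: vr[A=4096/655 B=3106816/519415 C=1143296/172265 D=193024/26855] → run B
t=12: vr[A=4096/655 B=3442176/519415 C=1143296/172265 D=193024/26855] → run A
t=13: vr[A=1024/131 B=3442176/519415 C=1143296/172265 D=193024/26855] → run B
t=14: vr[A=1024/131 C=1143296/172265 D=193024/26855] → run C
t=15: vr[A=1024/131 D=193024/26855] → run D
t=16: vr[A=1024/131 D=45312/5371] → run A
t=17: vr[A=6144/655 D=45312/5371] → run D
t=18: vr[A=6144/655 D=260096/26855] → run A
t=19: vr[D=260096/26855] → run D
t=20: vr[D=293632/26855] → run D
t=21: (idle)
t=22: (idle)
t=23: (idle)
t=24: (idle)
t=25: (idle)
t=26: (idle)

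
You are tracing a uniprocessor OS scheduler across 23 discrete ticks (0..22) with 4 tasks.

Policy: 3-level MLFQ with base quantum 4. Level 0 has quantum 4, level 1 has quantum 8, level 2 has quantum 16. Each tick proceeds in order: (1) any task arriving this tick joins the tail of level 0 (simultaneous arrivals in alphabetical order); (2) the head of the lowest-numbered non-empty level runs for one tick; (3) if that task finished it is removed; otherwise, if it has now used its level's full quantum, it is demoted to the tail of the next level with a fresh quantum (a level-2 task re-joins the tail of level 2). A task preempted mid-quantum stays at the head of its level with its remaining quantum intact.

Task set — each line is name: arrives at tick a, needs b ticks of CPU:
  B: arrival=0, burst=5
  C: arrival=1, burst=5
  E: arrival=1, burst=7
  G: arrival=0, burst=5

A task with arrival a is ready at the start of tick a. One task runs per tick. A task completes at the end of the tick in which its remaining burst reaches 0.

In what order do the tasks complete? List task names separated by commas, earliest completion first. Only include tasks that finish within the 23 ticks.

completion order = B, G, C, E

t=0: L0/L1/L2 = BG/-/- → run B
t=1: L0/L1/L2 = BGCE/-/- → run B
t=2: L0/L1/L2 = BGCE/-/- → run B
t=3: L0/L1/L2 = BGCE/-/- → run B
t=4: L0/L1/L2 = GCE/B/- → run G
t=5: L0/L1/L2 = GCE/B/- → run G
t=6: L0/L1/L2 = GCE/B/- → run G
t=7: L0/L1/L2 = GCE/B/- → run G
t=8: L0/L1/L2 = CE/BG/- → run C
t=9: L0/L1/L2 = CE/BG/- → run C
t=10: L0/L1/L2 = CE/BG/- → run C
t=11: L0/L1/L2 = CE/BG/- → run C
t=12: L0/L1/L2 = E/BGC/- → run E
t=13: L0/L1/L2 = E/BGC/- → run E
t=14: L0/L1/L2 = E/BGC/- → run E
t=15: L0/L1/L2 = E/BGC/- → run E
t=16: L0/L1/L2 = -/BGCE/- → run B
t=17: L0/L1/L2 = -/GCE/- → run G
t=18: L0/L1/L2 = -/CE/- → run C
t=19: L0/L1/L2 = -/E/- → run E
t=20: L0/L1/L2 = -/E/- → run E
t=21: L0/L1/L2 = -/E/- → run E
t=22: (idle)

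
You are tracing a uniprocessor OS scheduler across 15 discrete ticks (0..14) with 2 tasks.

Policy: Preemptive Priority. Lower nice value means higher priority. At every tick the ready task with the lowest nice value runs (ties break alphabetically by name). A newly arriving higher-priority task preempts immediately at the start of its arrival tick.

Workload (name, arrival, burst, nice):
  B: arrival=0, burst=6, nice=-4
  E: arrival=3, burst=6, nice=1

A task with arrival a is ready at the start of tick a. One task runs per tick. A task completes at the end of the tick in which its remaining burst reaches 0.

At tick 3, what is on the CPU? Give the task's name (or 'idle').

t=0: ready={B} → run B
t=1: ready={B} → run B
t=2: ready={B} → run B
t=3: ready={B,E} → run B
t=4: ready={B,E} → run B
t=5: ready={B,E} → run B
t=6: ready={E} → run E
t=7: ready={E} → run E
t=8: ready={E} → run E
t=9: ready={E} → run E
t=10: ready={E} → run E
t=11: ready={E} → run E
t=12: (idle)
t=13: (idle)
t=14: (idle)

running at tick 3 = B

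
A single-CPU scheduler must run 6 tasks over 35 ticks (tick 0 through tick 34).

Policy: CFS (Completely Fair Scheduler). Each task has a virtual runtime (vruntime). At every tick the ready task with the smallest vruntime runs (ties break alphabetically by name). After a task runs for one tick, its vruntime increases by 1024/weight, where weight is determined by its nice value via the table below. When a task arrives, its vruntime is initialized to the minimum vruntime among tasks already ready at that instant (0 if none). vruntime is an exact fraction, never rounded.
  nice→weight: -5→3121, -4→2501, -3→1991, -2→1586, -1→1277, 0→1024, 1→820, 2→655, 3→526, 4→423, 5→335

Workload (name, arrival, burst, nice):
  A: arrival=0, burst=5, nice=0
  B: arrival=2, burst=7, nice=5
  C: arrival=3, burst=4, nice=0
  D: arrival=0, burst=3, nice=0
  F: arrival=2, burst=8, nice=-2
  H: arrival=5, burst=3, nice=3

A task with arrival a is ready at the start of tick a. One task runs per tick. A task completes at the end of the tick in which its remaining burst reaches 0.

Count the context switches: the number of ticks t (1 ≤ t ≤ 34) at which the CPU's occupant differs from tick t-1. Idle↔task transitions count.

t=0: vr[A=0 D=0] → run A
t=1: vr[A=1 D=0] → run D
t=2: vr[A=1 B=1 D=1 F=1] → run A
t=3: vr[A=2 B=1 C=1 D=1 F=1] → run B
t=4: vr[A=2 B=1359/335 C=1 D=1 F=1] → run C
t=5: vr[A=2 B=1359/335 C=2 D=1 F=1 H=1] → run D
t=6: vr[A=2 B=1359/335 C=2 D=2 F=1 H=1] → run F
t=7: vr[A=2 B=1359/335 C=2 D=2 F=1305/793 H=1] → run H
t=8: vr[A=2 B=1359/335 C=2 D=2 F=1305/793 H=775/263] → run F
t=9: vr[A=2 B=1359/335 C=2 D=2 F=1817/793 H=775/263] → run A
t=10: vr[A=3 B=1359/335 C=2 D=2 F=1817/793 H=775/263] → run C
t=11: vr[A=3 B=1359/335 C=3 D=2 F=1817/793 H=775/263] → run D
t=12: vr[A=3 B=1359/335 C=3 F=1817/793 H=775/263] → run F
t=13: vr[A=3 B=1359/335 C=3 F=2329/793 H=775/263] → run F
t=14: vr[A=3 B=1359/335 C=3 F=2841/793 H=775/263] → run H
t=15: vr[A=3 B=1359/335 C=3 F=2841/793 H=1287/263] → run A
t=16: vr[A=4 B=1359/335 C=3 F=2841/793 H=1287/263] → run C
t=17: vr[A=4 B=1359/335 C=4 F=2841/793 H=1287/263] → run F
t=18: vr[A=4 B=1359/335 C=4 F=3353/793 H=1287/263] → run A
t=19: vr[B=1359/335 C=4 F=3353/793 H=1287/263] → run C
t=20: vr[B=1359/335 F=3353/793 H=1287/263] → run B
t=21: vr[B=2383/335 F=3353/793 H=1287/263] → run F
t=22: vr[B=2383/335 F=3865/793 H=1287/263] → run F
t=23: vr[B=2383/335 F=4377/793 H=1287/263] → run H
t=24: vr[B=2383/335 F=4377/793] → run F
t=25: vr[B=2383/335] → run B
t=26: vr[B=3407/335] → run B
t=27: vr[B=4431/335] → run B
t=28: vr[B=1091/67] → run B
t=29: vr[B=6479/335] → run B
t=30: (idle)
t=31: (idle)
t=32: (idle)
t=33: (idle)
t=34: (idle)

context switches = 24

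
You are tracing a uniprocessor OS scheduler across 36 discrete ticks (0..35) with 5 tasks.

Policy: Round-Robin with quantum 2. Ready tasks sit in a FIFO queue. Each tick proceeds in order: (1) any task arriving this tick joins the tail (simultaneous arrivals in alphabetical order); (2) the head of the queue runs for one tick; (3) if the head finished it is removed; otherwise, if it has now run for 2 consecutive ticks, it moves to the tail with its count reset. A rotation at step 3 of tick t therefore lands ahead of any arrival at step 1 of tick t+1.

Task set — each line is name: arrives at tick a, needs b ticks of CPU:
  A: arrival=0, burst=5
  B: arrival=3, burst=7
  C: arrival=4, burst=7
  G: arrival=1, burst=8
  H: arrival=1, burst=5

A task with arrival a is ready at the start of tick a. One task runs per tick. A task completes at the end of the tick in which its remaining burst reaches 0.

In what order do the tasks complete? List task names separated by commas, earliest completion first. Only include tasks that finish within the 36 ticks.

t=0: queue=[A] q_used=0 → run A
t=1: queue=[A,G,H] q_used=1 → run A
t=2: queue=[G,H,A] q_used=0 → run G
t=3: queue=[G,H,A,B] q_used=1 → run G
t=4: queue=[H,A,B,G,C] q_used=0 → run H
t=5: queue=[H,A,B,G,C] q_used=1 → run H
t=6: queue=[A,B,G,C,H] q_used=0 → run A
t=7: queue=[A,B,G,C,H] q_used=1 → run A
t=8: queue=[B,G,C,H,A] q_used=0 → run B
t=9: queue=[B,G,C,H,A] q_used=1 → run B
t=10: queue=[G,C,H,A,B] q_used=0 → run G
t=11: queue=[G,C,H,A,B] q_used=1 → run G
t=12: queue=[C,H,A,B,G] q_used=0 → run C
t=13: queue=[C,H,A,B,G] q_used=1 → run C
t=14: queue=[H,A,B,G,C] q_used=0 → run H
t=15: queue=[H,A,B,G,C] q_used=1 → run H
t=16: queue=[A,B,G,C,H] q_used=0 → run A
t=17: queue=[B,G,C,H] q_used=0 → run B
t=18: queue=[B,G,C,H] q_used=1 → run B
t=19: queue=[G,C,H,B] q_used=0 → run G
t=20: queue=[G,C,H,B] q_used=1 → run G
t=21: queue=[C,H,B,G] q_used=0 → run C
t=22: queue=[C,H,B,G] q_used=1 → run C
t=23: queue=[H,B,G,C] q_used=0 → run H
t=24: queue=[B,G,C] q_used=0 → run B
t=25: queue=[B,G,C] q_used=1 → run B
t=26: queue=[G,C,B] q_used=0 → run G
t=27: queue=[G,C,B] q_used=1 → run G
t=28: queue=[C,B] q_used=0 → run C
t=29: queue=[C,B] q_used=1 → run C
t=30: queue=[B,C] q_used=0 → run B
t=31: queue=[C] q_used=0 → run C
t=32: (idle)
t=33: (idle)
t=34: (idle)
t=35: (idle)

completion order = A, H, G, B, C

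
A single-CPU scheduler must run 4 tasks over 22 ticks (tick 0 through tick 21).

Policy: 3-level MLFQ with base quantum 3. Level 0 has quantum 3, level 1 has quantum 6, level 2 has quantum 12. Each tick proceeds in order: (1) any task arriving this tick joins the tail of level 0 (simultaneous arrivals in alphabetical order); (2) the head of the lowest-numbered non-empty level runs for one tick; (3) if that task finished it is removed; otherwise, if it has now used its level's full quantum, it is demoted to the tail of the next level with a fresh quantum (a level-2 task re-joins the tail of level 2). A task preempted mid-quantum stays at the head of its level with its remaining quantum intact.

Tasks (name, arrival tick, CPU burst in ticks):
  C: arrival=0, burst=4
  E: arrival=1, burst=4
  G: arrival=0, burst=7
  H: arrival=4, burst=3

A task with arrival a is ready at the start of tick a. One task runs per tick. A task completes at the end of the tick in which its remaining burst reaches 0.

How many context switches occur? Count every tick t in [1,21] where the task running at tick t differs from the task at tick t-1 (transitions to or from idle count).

context switches = 7

t=0: L0/L1/L2 = CG/-/- → run C
t=1: L0/L1/L2 = CGE/-/- → run C
t=2: L0/L1/L2 = CGE/-/- → run C
t=3: L0/L1/L2 = GE/C/- → run G
t=4: L0/L1/L2 = GEH/C/- → run G
t=5: L0/L1/L2 = GEH/C/- → run G
t=6: L0/L1/L2 = EH/CG/- → run E
t=7: L0/L1/L2 = EH/CG/- → run E
t=8: L0/L1/L2 = EH/CG/- → run E
t=9: L0/L1/L2 = H/CGE/- → run H
t=10: L0/L1/L2 = H/CGE/- → run H
t=11: L0/L1/L2 = H/CGE/- → run H
t=12: L0/L1/L2 = -/CGE/- → run C
t=13: L0/L1/L2 = -/GE/- → run G
t=14: L0/L1/L2 = -/GE/- → run G
t=15: L0/L1/L2 = -/GE/- → run G
t=16: L0/L1/L2 = -/GE/- → run G
t=17: L0/L1/L2 = -/E/- → run E
t=18: (idle)
t=19: (idle)
t=20: (idle)
t=21: (idle)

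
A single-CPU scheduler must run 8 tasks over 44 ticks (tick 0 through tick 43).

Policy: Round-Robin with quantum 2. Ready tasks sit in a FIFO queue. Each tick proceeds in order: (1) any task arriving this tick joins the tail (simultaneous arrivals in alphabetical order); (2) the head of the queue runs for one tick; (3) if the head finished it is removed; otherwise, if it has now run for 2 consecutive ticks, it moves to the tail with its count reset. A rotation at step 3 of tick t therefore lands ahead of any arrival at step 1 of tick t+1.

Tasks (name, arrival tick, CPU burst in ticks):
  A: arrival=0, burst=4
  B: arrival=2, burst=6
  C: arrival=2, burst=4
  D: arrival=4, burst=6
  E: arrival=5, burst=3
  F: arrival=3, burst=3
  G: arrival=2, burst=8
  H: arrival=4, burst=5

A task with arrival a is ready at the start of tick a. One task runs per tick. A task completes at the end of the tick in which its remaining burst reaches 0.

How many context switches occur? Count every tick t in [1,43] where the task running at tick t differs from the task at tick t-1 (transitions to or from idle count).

context switches = 20

t=0: queue=[A] q_used=0 → run A
t=1: queue=[A] q_used=1 → run A
t=2: queue=[A,B,C,G] q_used=0 → run A
t=3: queue=[A,B,C,G,F] q_used=1 → run A
t=4: queue=[B,C,G,F,D,H] q_used=0 → run B
t=5: queue=[B,C,G,F,D,H,E] q_used=1 → run B
t=6: queue=[C,G,F,D,H,E,B] q_used=0 → run C
t=7: queue=[C,G,F,D,H,E,B] q_used=1 → run C
t=8: queue=[G,F,D,H,E,B,C] q_used=0 → run G
t=9: queue=[G,F,D,H,E,B,C] q_used=1 → run G
t=10: queue=[F,D,H,E,B,C,G] q_used=0 → run F
t=11: queue=[F,D,H,E,B,C,G] q_used=1 → run F
t=12: queue=[D,H,E,B,C,G,F] q_used=0 → run D
t=13: queue=[D,H,E,B,C,G,F] q_used=1 → run D
t=14: queue=[H,E,B,C,G,F,D] q_used=0 → run H
t=15: queue=[H,E,B,C,G,F,D] q_used=1 → run H
t=16: queue=[E,B,C,G,F,D,H] q_used=0 → run E
t=17: queue=[E,B,C,G,F,D,H] q_used=1 → run E
t=18: queue=[B,C,G,F,D,H,E] q_used=0 → run B
t=19: queue=[B,C,G,F,D,H,E] q_used=1 → run B
t=20: queue=[C,G,F,D,H,E,B] q_used=0 → run C
t=21: queue=[C,G,F,D,H,E,B] q_used=1 → run C
t=22: queue=[G,F,D,H,E,B] q_used=0 → run G
t=23: queue=[G,F,D,H,E,B] q_used=1 → run G
t=24: queue=[F,D,H,E,B,G] q_used=0 → run F
t=25: queue=[D,H,E,B,G] q_used=0 → run D
t=26: queue=[D,H,E,B,G] q_used=1 → run D
t=27: queue=[H,E,B,G,D] q_used=0 → run H
t=28: queue=[H,E,B,G,D] q_used=1 → run H
t=29: queue=[E,B,G,D,H] q_used=0 → run E
t=30: queue=[B,G,D,H] q_used=0 → run B
t=31: queue=[B,G,D,H] q_used=1 → run B
t=32: queue=[G,D,H] q_used=0 → run G
t=33: queue=[G,D,H] q_used=1 → run G
t=34: queue=[D,H,G] q_used=0 → run D
t=35: queue=[D,H,G] q_used=1 → run D
t=36: queue=[H,G] q_used=0 → run H
t=37: queue=[G] q_used=0 → run G
t=38: queue=[G] q_used=1 → run G
t=39: (idle)
t=40: (idle)
t=41: (idle)
t=42: (idle)
t=43: (idle)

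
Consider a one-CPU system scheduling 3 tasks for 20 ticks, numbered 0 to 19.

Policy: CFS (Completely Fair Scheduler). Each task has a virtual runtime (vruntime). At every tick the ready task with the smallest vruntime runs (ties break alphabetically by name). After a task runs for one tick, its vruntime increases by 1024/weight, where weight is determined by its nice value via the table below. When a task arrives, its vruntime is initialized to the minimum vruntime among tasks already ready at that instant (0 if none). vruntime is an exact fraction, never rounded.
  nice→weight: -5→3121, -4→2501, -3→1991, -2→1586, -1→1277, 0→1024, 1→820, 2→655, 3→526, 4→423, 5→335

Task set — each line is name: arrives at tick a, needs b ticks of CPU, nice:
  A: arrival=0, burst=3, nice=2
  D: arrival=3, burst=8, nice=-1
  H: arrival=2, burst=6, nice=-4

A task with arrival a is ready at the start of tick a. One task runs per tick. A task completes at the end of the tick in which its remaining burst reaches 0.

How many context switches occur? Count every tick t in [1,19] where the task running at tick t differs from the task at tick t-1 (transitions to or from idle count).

t=0: vr[A=0] → run A
t=1: vr[A=1024/655] → run A
t=2: vr[A=2048/655 H=2048/655] → run A
t=3: vr[D=2048/655 H=2048/655] → run D
t=4: vr[D=3286016/836435 H=2048/655] → run H
t=5: vr[D=3286016/836435 H=5792768/1638155] → run H
t=6: vr[D=3286016/836435 H=6463488/1638155] → run D
t=7: vr[D=3956736/836435 H=6463488/1638155] → run H
t=8: vr[D=3956736/836435 H=7134208/1638155] → run H
t=9: vr[D=3956736/836435 H=7804928/1638155] → run D
t=10: vr[D=4627456/836435 H=7804928/1638155] → run H
t=11: vr[D=4627456/836435 H=8475648/1638155] → run H
t=12: vr[D=4627456/836435] → run D
t=13: vr[D=5298176/836435] → run D
t=14: vr[D=5968896/836435] → run D
t=15: vr[D=6639616/836435] → run D
t=16: vr[D=7310336/836435] → run D
t=17: (idle)
t=18: (idle)
t=19: (idle)

context switches = 8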